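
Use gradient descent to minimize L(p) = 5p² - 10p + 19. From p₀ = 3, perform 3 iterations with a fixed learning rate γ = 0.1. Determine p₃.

L′(p) = 10p - 10
p₁ = 3 − 0.1·20 = 1
p₂ = 1 − 0.1·0 = 1
p₃ = 1 − 0.1·0 = 1

1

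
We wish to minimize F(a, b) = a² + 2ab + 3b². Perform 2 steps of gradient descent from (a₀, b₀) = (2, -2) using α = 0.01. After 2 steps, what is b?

∇F = (2a + 2b, 2a + 6b)
Step 1: at (2, -2), ∇F = (0, -8) → (2, -2) − 0.01·(0, -8) = (2, -1.92)
Step 2: at (2, -1.92), ∇F = (0.16, -7.52) → (2, -1.92) − 0.01·(0.16, -7.52) = (1.9984, -1.8448)
b = -1.8448

-1.8448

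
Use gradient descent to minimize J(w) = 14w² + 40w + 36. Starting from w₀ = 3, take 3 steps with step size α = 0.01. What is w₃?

0.224384

J′(w) = 28w + 40
w₁ = 3 − 0.01·124 = 1.76
w₂ = 1.76 − 0.01·89.28 = 0.8672
w₃ = 0.8672 − 0.01·64.2816 = 0.224384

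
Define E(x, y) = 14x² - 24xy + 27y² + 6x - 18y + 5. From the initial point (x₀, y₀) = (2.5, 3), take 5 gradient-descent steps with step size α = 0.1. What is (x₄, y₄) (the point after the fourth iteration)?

∇E = (28x - 24y + 6, -24x + 54y - 18)
(x₁, y₁) = (2.5, 3) − 0.1·(4, 84) = (2.1, -5.4)
(x₂, y₂) = (2.1, -5.4) − 0.1·(194.4, -360) = (-17.34, 30.6)
(x₃, y₃) = (-17.34, 30.6) − 0.1·(-1213.92, 2050.56) = (104.052, -174.456)
(x₄, y₄) = (104.052, -174.456) − 0.1·(7106.4, -11935.872) = (-606.588, 1019.1312)

(-606.588, 1019.1312)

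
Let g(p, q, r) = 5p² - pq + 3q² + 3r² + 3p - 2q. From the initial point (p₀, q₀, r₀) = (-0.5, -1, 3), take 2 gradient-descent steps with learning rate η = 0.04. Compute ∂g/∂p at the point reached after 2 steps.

-0.7696

∇g = (10p - q + 3, -p + 6q - 2, 6r)
Step 1: at (-0.5, -1, 3), ∇g = (-1, -7.5, 18) → (-0.5, -1, 3) − 0.04·(-1, -7.5, 18) = (-0.46, -0.7, 2.28)
Step 2: at (-0.46, -0.7, 2.28), ∇g = (-0.9, -5.74, 13.68) → (-0.46, -0.7, 2.28) − 0.04·(-0.9, -5.74, 13.68) = (-0.424, -0.4704, 1.7328)
∂g/∂p at (-0.424, -0.4704, 1.7328) = -0.7696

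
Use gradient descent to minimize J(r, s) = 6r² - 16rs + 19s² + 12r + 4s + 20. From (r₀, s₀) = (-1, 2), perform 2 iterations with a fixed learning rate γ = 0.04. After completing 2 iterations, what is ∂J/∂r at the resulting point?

-21.76

∇J = (12r - 16s + 12, -16r + 38s + 4)
Step 1: at (-1, 2), ∇J = (-32, 96) → (-1, 2) − 0.04·(-32, 96) = (0.28, -1.84)
Step 2: at (0.28, -1.84), ∇J = (44.8, -70.4) → (0.28, -1.84) − 0.04·(44.8, -70.4) = (-1.512, 0.976)
∂J/∂r at (-1.512, 0.976) = -21.76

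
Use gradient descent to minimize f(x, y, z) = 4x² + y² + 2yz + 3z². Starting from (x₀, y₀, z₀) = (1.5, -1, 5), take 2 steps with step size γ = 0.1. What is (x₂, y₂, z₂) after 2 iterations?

∇f = (8x, 2y + 2z, 2y + 6z)
Step 1: at (1.5, -1, 5), ∇f = (12, 8, 28) → (1.5, -1, 5) − 0.1·(12, 8, 28) = (0.3, -1.8, 2.2)
Step 2: at (0.3, -1.8, 2.2), ∇f = (2.4, 0.8, 9.6) → (0.3, -1.8, 2.2) − 0.1·(2.4, 0.8, 9.6) = (0.06, -1.88, 1.24)

(0.06, -1.88, 1.24)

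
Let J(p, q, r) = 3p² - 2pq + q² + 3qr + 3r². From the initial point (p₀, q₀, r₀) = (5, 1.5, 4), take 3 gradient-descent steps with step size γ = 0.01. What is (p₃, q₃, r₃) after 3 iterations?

∇J = (6p - 2q, -2p + 2q + 3r, 3q + 6r)
(p₁, q₁, r₁) = (5, 1.5, 4) − 0.01·(27, 5, 28.5) = (4.73, 1.45, 3.715)
(p₂, q₂, r₂) = (4.73, 1.45, 3.715) − 0.01·(25.48, 4.585, 26.64) = (4.4752, 1.40415, 3.4486)
(p₃, q₃, r₃) = (4.4752, 1.40415, 3.4486) − 0.01·(24.0429, 4.2037, 24.90405) = (4.234771, 1.362113, 3.1995595)

(4.234771, 1.362113, 3.1995595)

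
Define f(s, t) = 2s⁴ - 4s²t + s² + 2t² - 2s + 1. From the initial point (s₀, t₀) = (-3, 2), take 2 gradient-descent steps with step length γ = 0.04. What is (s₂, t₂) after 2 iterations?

∇f = (8s³ - 8st + 2s - 2, -4s² + 4t)
Step 1: at (-3, 2), ∇f = (-176, -28) → (-3, 2) − 0.04·(-176, -28) = (4.04, 3.12)
Step 2: at (4.04, 3.12), ∇f = (432.755712, -52.8064) → (4.04, 3.12) − 0.04·(432.755712, -52.8064) = (-13.27022848, 5.232256)

(-13.27022848, 5.232256)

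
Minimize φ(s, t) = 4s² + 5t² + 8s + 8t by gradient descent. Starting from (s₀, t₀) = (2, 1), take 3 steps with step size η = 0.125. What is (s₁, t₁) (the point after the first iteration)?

∇φ = (8s + 8, 10t + 8)
Step 1: at (2, 1), ∇φ = (24, 18) → (2, 1) − 0.125·(24, 18) = (-1, -1.25)

(-1, -1.25)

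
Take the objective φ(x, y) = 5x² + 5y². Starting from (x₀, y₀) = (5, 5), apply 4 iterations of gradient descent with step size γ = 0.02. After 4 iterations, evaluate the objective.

41.94304

∇φ = (10x, 10y)
Step 1: at (5, 5), ∇φ = (50, 50) → (5, 5) − 0.02·(50, 50) = (4, 4)
Step 2: at (4, 4), ∇φ = (40, 40) → (4, 4) − 0.02·(40, 40) = (3.2, 3.2)
Step 3: at (3.2, 3.2), ∇φ = (32, 32) → (3.2, 3.2) − 0.02·(32, 32) = (2.56, 2.56)
Step 4: at (2.56, 2.56), ∇φ = (25.6, 25.6) → (2.56, 2.56) − 0.02·(25.6, 25.6) = (2.048, 2.048)
φ(2.048, 2.048) = 41.94304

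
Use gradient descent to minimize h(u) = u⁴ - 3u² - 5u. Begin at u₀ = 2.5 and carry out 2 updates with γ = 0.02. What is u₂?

1.58863

h′(u) = 4u³ - 6u - 5
u₁ = 2.5 − 0.02·42.5 = 1.65
u₂ = 1.65 − 0.02·3.0685 = 1.58863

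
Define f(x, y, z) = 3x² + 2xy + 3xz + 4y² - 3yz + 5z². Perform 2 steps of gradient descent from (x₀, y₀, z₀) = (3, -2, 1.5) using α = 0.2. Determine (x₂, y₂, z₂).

(2.48, -2.96, 5.46)

∇f = (6x + 2y + 3z, 2x + 8y - 3z, 3x - 3y + 10z)
Step 1: at (3, -2, 1.5), ∇f = (18.5, -14.5, 30) → (3, -2, 1.5) − 0.2·(18.5, -14.5, 30) = (-0.7, 0.9, -4.5)
Step 2: at (-0.7, 0.9, -4.5), ∇f = (-15.9, 19.3, -49.8) → (-0.7, 0.9, -4.5) − 0.2·(-15.9, 19.3, -49.8) = (2.48, -2.96, 5.46)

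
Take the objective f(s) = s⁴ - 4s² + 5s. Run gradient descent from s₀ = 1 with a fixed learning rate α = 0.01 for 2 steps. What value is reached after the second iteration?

0.98038804

f′(s) = 4s³ - 8s + 5
s₁ = 1 − 0.01·1 = 0.99
s₂ = 0.99 − 0.01·0.961196 = 0.98038804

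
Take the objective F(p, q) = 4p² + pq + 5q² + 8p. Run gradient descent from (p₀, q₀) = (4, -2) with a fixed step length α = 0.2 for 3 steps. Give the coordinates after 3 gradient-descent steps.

(-1.696, 0.416)

∇F = (8p + q + 8, p + 10q)
(p₁, q₁) = (4, -2) − 0.2·(38, -16) = (-3.6, 1.2)
(p₂, q₂) = (-3.6, 1.2) − 0.2·(-19.6, 8.4) = (0.32, -0.48)
(p₃, q₃) = (0.32, -0.48) − 0.2·(10.08, -4.48) = (-1.696, 0.416)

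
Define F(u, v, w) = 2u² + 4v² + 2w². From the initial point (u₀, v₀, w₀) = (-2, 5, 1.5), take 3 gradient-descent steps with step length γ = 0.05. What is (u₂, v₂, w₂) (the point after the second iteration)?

(-1.28, 1.8, 0.96)

∇F = (4u, 8v, 4w)
(u₁, v₁, w₁) = (-2, 5, 1.5) − 0.05·(-8, 40, 6) = (-1.6, 3, 1.2)
(u₂, v₂, w₂) = (-1.6, 3, 1.2) − 0.05·(-6.4, 24, 4.8) = (-1.28, 1.8, 0.96)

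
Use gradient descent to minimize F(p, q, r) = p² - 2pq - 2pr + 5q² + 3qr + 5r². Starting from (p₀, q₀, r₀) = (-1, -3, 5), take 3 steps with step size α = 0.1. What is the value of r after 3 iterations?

∇F = (2p - 2q - 2r, -2p + 10q + 3r, -2p + 3q + 10r)
Step 1: at (-1, -3, 5), ∇F = (-6, -13, 43) → (-1, -3, 5) − 0.1·(-6, -13, 43) = (-0.4, -1.7, 0.7)
Step 2: at (-0.4, -1.7, 0.7), ∇F = (1.2, -14.1, 2.7) → (-0.4, -1.7, 0.7) − 0.1·(1.2, -14.1, 2.7) = (-0.52, -0.29, 0.43)
Step 3: at (-0.52, -0.29, 0.43), ∇F = (-1.32, -0.57, 4.47) → (-0.52, -0.29, 0.43) − 0.1·(-1.32, -0.57, 4.47) = (-0.388, -0.233, -0.017)
r = -0.017

-0.017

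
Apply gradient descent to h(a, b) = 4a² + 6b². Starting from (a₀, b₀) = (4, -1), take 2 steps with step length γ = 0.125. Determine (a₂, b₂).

(0, -0.25)

∇h = (8a, 12b)
(a₁, b₁) = (4, -1) − 0.125·(32, -12) = (0, 0.5)
(a₂, b₂) = (0, 0.5) − 0.125·(0, 6) = (0, -0.25)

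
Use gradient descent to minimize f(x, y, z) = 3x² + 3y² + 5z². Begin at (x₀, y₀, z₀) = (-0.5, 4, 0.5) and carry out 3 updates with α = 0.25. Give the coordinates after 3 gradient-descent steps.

∇f = (6x, 6y, 10z)
(x₁, y₁, z₁) = (-0.5, 4, 0.5) − 0.25·(-3, 24, 5) = (0.25, -2, -0.75)
(x₂, y₂, z₂) = (0.25, -2, -0.75) − 0.25·(1.5, -12, -7.5) = (-0.125, 1, 1.125)
(x₃, y₃, z₃) = (-0.125, 1, 1.125) − 0.25·(-0.75, 6, 11.25) = (0.0625, -0.5, -1.6875)

(0.0625, -0.5, -1.6875)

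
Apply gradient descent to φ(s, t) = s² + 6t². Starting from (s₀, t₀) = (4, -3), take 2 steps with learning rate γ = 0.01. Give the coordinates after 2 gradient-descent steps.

∇φ = (2s, 12t)
Step 1: at (4, -3), ∇φ = (8, -36) → (4, -3) − 0.01·(8, -36) = (3.92, -2.64)
Step 2: at (3.92, -2.64), ∇φ = (7.84, -31.68) → (3.92, -2.64) − 0.01·(7.84, -31.68) = (3.8416, -2.3232)

(3.8416, -2.3232)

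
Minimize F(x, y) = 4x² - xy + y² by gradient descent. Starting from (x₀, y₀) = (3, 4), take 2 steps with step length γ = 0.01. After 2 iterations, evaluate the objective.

∇F = (8x - y, -x + 2y)
(x₁, y₁) = (3, 4) − 0.01·(20, 5) = (2.8, 3.95)
(x₂, y₂) = (2.8, 3.95) − 0.01·(18.45, 5.1) = (2.6155, 3.899)
F(2.6155, 3.899) = 32.3677275

32.3677275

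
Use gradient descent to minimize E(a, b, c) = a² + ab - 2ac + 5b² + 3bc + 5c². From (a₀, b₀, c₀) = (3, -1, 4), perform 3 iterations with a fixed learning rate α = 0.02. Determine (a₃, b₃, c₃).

∇E = (2a + b - 2c, a + 10b + 3c, -2a + 3b + 10c)
(a₁, b₁, c₁) = (3, -1, 4) − 0.02·(-3, 5, 31) = (3.06, -1.1, 3.38)
(a₂, b₂, c₂) = (3.06, -1.1, 3.38) − 0.02·(-1.74, 2.2, 24.38) = (3.0948, -1.144, 2.8924)
(a₃, b₃, c₃) = (3.0948, -1.144, 2.8924) − 0.02·(-0.7392, 0.332, 19.3024) = (3.109584, -1.15064, 2.506352)

(3.109584, -1.15064, 2.506352)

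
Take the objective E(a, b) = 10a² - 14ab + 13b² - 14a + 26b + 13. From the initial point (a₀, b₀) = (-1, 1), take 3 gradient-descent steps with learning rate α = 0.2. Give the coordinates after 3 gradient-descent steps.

(370.616, -459.752)

∇E = (20a - 14b - 14, -14a + 26b + 26)
Step 1: at (-1, 1), ∇E = (-48, 66) → (-1, 1) − 0.2·(-48, 66) = (8.6, -12.2)
Step 2: at (8.6, -12.2), ∇E = (328.8, -411.6) → (8.6, -12.2) − 0.2·(328.8, -411.6) = (-57.16, 70.12)
Step 3: at (-57.16, 70.12), ∇E = (-2138.88, 2649.36) → (-57.16, 70.12) − 0.2·(-2138.88, 2649.36) = (370.616, -459.752)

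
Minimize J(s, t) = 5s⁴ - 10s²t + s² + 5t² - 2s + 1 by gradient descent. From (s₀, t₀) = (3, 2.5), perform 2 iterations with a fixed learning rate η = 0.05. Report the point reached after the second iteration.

(4546.508, 142.32)

∇J = (20s³ - 20st + 2s - 2, -10s² + 10t)
(s₁, t₁) = (3, 2.5) − 0.05·(394, -65) = (-16.7, 5.75)
(s₂, t₂) = (-16.7, 5.75) − 0.05·(-91264.16, -2731.4) = (4546.508, 142.32)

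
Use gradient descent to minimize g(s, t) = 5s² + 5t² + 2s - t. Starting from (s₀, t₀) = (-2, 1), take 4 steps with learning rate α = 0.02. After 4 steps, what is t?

∇g = (10s + 2, 10t - 1)
Step 1: at (-2, 1), ∇g = (-18, 9) → (-2, 1) − 0.02·(-18, 9) = (-1.64, 0.82)
Step 2: at (-1.64, 0.82), ∇g = (-14.4, 7.2) → (-1.64, 0.82) − 0.02·(-14.4, 7.2) = (-1.352, 0.676)
Step 3: at (-1.352, 0.676), ∇g = (-11.52, 5.76) → (-1.352, 0.676) − 0.02·(-11.52, 5.76) = (-1.1216, 0.5608)
Step 4: at (-1.1216, 0.5608), ∇g = (-9.216, 4.608) → (-1.1216, 0.5608) − 0.02·(-9.216, 4.608) = (-0.93728, 0.46864)
t = 0.46864

0.46864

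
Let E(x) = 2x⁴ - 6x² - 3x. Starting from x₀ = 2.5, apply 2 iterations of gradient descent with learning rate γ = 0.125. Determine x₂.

E′(x) = 8x³ - 12x - 3
Step 1: E′(2.5) = 92; x₁ = 2.5 − 0.125·92 = -9
Step 2: E′(-9) = -5727; x₂ = -9 − 0.125·(-5727) = 706.875

706.875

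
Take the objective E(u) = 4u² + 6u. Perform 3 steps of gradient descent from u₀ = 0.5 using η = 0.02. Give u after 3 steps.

-0.00912

E′(u) = 8u + 6
u₁ = 0.5 − 0.02·10 = 0.3
u₂ = 0.3 − 0.02·8.4 = 0.132
u₃ = 0.132 − 0.02·7.056 = -0.00912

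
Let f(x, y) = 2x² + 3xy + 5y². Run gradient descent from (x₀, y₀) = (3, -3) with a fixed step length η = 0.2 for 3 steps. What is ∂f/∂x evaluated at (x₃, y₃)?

∇f = (4x + 3y, 3x + 10y)
Step 1: at (3, -3), ∇f = (3, -21) → (3, -3) − 0.2·(3, -21) = (2.4, 1.2)
Step 2: at (2.4, 1.2), ∇f = (13.2, 19.2) → (2.4, 1.2) − 0.2·(13.2, 19.2) = (-0.24, -2.64)
Step 3: at (-0.24, -2.64), ∇f = (-8.88, -27.12) → (-0.24, -2.64) − 0.2·(-8.88, -27.12) = (1.536, 2.784)
∂f/∂x at (1.536, 2.784) = 14.496

14.496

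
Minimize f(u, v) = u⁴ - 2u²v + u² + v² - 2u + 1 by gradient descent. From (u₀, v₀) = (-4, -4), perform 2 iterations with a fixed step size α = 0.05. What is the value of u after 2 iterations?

-384.275

∇f = (4u³ - 4uv + 2u - 2, -2u² + 2v)
Step 1: at (-4, -4), ∇f = (-330, -40) → (-4, -4) − 0.05·(-330, -40) = (12.5, -2)
Step 2: at (12.5, -2), ∇f = (7935.5, -316.5) → (12.5, -2) − 0.05·(7935.5, -316.5) = (-384.275, 13.825)
u = -384.275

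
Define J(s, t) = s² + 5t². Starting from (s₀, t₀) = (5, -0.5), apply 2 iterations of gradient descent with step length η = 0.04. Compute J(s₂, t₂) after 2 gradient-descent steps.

18.071824

∇J = (2s, 10t)
(s₁, t₁) = (5, -0.5) − 0.04·(10, -5) = (4.6, -0.3)
(s₂, t₂) = (4.6, -0.3) − 0.04·(9.2, -3) = (4.232, -0.18)
J(4.232, -0.18) = 18.071824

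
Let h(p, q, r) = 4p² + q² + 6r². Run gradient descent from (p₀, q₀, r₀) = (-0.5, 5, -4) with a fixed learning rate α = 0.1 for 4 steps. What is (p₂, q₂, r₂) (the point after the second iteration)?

∇h = (8p, 2q, 12r)
(p₁, q₁, r₁) = (-0.5, 5, -4) − 0.1·(-4, 10, -48) = (-0.1, 4, 0.8)
(p₂, q₂, r₂) = (-0.1, 4, 0.8) − 0.1·(-0.8, 8, 9.6) = (-0.02, 3.2, -0.16)

(-0.02, 3.2, -0.16)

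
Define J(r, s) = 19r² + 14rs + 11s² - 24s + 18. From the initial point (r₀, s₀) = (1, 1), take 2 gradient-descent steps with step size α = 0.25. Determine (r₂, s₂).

(109, 57)

∇J = (38r + 14s, 14r + 22s - 24)
(r₁, s₁) = (1, 1) − 0.25·(52, 12) = (-12, -2)
(r₂, s₂) = (-12, -2) − 0.25·(-484, -236) = (109, 57)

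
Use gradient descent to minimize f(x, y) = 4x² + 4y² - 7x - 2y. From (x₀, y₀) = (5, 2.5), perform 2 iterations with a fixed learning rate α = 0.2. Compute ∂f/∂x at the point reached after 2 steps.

11.88

∇f = (8x - 7, 8y - 2)
Step 1: at (5, 2.5), ∇f = (33, 18) → (5, 2.5) − 0.2·(33, 18) = (-1.6, -1.1)
Step 2: at (-1.6, -1.1), ∇f = (-19.8, -10.8) → (-1.6, -1.1) − 0.2·(-19.8, -10.8) = (2.36, 1.06)
∂f/∂x at (2.36, 1.06) = 11.88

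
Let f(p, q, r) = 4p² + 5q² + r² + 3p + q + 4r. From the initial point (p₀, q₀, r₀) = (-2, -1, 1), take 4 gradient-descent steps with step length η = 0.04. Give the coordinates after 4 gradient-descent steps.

∇f = (8p + 3, 10q + 1, 2r + 4)
(p₁, q₁, r₁) = (-2, -1, 1) − 0.04·(-13, -9, 6) = (-1.48, -0.64, 0.76)
(p₂, q₂, r₂) = (-1.48, -0.64, 0.76) − 0.04·(-8.84, -5.4, 5.52) = (-1.1264, -0.424, 0.5392)
(p₃, q₃, r₃) = (-1.1264, -0.424, 0.5392) − 0.04·(-6.0112, -3.24, 5.0784) = (-0.885952, -0.2944, 0.336064)
(p₄, q₄, r₄) = (-0.885952, -0.2944, 0.336064) − 0.04·(-4.087616, -1.944, 4.672128) = (-0.72244736, -0.21664, 0.14917888)

(-0.72244736, -0.21664, 0.14917888)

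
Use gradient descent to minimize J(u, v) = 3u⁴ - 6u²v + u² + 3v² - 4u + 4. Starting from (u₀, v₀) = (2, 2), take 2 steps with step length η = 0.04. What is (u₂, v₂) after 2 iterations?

(0.32858624, 1.886336)

∇J = (12u³ - 12uv + 2u - 4, -6u² + 6v)
Step 1: at (2, 2), ∇J = (48, -12) → (2, 2) − 0.04·(48, -12) = (0.08, 2.48)
Step 2: at (0.08, 2.48), ∇J = (-6.214656, 14.8416) → (0.08, 2.48) − 0.04·(-6.214656, 14.8416) = (0.32858624, 1.886336)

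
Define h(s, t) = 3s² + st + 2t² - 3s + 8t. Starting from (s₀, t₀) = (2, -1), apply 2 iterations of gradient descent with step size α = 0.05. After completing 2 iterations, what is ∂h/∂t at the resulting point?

3.255

∇h = (6s + t - 3, s + 4t + 8)
(s₁, t₁) = (2, -1) − 0.05·(8, 6) = (1.6, -1.3)
(s₂, t₂) = (1.6, -1.3) − 0.05·(5.3, 4.4) = (1.335, -1.52)
∂h/∂t at (1.335, -1.52) = 3.255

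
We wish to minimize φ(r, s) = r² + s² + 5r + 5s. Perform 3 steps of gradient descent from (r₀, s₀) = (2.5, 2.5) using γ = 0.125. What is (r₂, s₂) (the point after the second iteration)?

(0.3125, 0.3125)

∇φ = (2r + 5, 2s + 5)
Step 1: at (2.5, 2.5), ∇φ = (10, 10) → (2.5, 2.5) − 0.125·(10, 10) = (1.25, 1.25)
Step 2: at (1.25, 1.25), ∇φ = (7.5, 7.5) → (1.25, 1.25) − 0.125·(7.5, 7.5) = (0.3125, 0.3125)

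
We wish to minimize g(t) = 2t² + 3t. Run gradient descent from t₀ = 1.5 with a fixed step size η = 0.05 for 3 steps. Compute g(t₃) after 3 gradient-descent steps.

1.529208

g′(t) = 4t + 3
Step 1: g′(1.5) = 9; t₁ = 1.5 − 0.05·9 = 1.05
Step 2: g′(1.05) = 7.2; t₂ = 1.05 − 0.05·7.2 = 0.69
Step 3: g′(0.69) = 5.76; t₃ = 0.69 − 0.05·5.76 = 0.402
g(0.402) = 1.529208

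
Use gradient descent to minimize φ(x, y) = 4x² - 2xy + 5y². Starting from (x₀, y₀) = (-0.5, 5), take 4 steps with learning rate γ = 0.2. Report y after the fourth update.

9.3136

∇φ = (8x - 2y, -2x + 10y)
(x₁, y₁) = (-0.5, 5) − 0.2·(-14, 51) = (2.3, -5.2)
(x₂, y₂) = (2.3, -5.2) − 0.2·(28.8, -56.6) = (-3.46, 6.12)
(x₃, y₃) = (-3.46, 6.12) − 0.2·(-39.92, 68.12) = (4.524, -7.504)
(x₄, y₄) = (4.524, -7.504) − 0.2·(51.2, -84.088) = (-5.716, 9.3136)
y = 9.3136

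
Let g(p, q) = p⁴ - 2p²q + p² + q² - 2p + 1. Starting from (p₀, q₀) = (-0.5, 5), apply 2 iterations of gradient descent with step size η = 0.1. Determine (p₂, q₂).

∇g = (4p³ - 4pq + 2p - 2, -2p² + 2q)
(p₁, q₁) = (-0.5, 5) − 0.1·(6.5, 9.5) = (-1.15, 4.05)
(p₂, q₂) = (-1.15, 4.05) − 0.1·(8.2465, 5.455) = (-1.97465, 3.5045)

(-1.97465, 3.5045)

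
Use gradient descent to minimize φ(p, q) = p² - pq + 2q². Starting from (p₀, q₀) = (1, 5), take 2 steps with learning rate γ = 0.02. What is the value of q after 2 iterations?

4.2716

∇φ = (2p - q, -p + 4q)
Step 1: at (1, 5), ∇φ = (-3, 19) → (1, 5) − 0.02·(-3, 19) = (1.06, 4.62)
Step 2: at (1.06, 4.62), ∇φ = (-2.5, 17.42) → (1.06, 4.62) − 0.02·(-2.5, 17.42) = (1.11, 4.2716)
q = 4.2716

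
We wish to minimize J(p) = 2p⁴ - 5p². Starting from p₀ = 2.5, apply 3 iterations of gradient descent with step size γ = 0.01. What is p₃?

J′(p) = 8p³ - 10p
p₁ = 2.5 − 0.01·100 = 1.5
p₂ = 1.5 − 0.01·12 = 1.38
p₃ = 1.38 − 0.01·7.224576 = 1.30775424

1.30775424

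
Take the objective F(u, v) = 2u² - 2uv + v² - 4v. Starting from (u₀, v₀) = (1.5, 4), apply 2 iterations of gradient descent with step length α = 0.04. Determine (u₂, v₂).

∇F = (4u - 2v, -2u + 2v - 4)
Step 1: at (1.5, 4), ∇F = (-2, 1) → (1.5, 4) − 0.04·(-2, 1) = (1.58, 3.96)
Step 2: at (1.58, 3.96), ∇F = (-1.6, 0.76) → (1.58, 3.96) − 0.04·(-1.6, 0.76) = (1.644, 3.9296)

(1.644, 3.9296)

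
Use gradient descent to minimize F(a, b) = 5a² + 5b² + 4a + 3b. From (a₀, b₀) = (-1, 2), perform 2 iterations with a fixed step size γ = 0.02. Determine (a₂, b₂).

(-0.784, 1.172)

∇F = (10a + 4, 10b + 3)
Step 1: at (-1, 2), ∇F = (-6, 23) → (-1, 2) − 0.02·(-6, 23) = (-0.88, 1.54)
Step 2: at (-0.88, 1.54), ∇F = (-4.8, 18.4) → (-0.88, 1.54) − 0.02·(-4.8, 18.4) = (-0.784, 1.172)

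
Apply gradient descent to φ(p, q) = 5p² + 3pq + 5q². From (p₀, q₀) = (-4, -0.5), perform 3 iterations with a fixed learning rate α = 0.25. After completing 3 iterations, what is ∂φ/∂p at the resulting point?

∇φ = (10p + 3q, 3p + 10q)
(p₁, q₁) = (-4, -0.5) − 0.25·(-41.5, -17) = (6.375, 3.75)
(p₂, q₂) = (6.375, 3.75) − 0.25·(75, 56.625) = (-12.375, -10.40625)
(p₃, q₃) = (-12.375, -10.40625) − 0.25·(-154.96875, -141.1875) = (26.3671875, 24.890625)
∂φ/∂p at (26.3671875, 24.890625) = 338.34375

338.34375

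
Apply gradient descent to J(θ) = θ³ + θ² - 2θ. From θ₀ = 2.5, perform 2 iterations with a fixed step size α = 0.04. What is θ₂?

1.260772

J′(θ) = 3θ² + 2θ - 2
Step 1: J′(2.5) = 21.75; θ₁ = 2.5 − 0.04·21.75 = 1.63
Step 2: J′(1.63) = 9.2307; θ₂ = 1.63 − 0.04·9.2307 = 1.260772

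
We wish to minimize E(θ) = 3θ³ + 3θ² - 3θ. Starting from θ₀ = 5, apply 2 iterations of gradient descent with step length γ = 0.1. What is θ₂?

E′(θ) = 9θ² + 6θ - 3
Step 1: E′(5) = 252; θ₁ = 5 − 0.1·252 = -20.2
Step 2: E′(-20.2) = 3548.16; θ₂ = -20.2 − 0.1·3548.16 = -375.016

-375.016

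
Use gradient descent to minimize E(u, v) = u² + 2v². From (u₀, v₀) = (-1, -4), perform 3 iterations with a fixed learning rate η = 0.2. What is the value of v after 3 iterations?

∇E = (2u, 4v)
(u₁, v₁) = (-1, -4) − 0.2·(-2, -16) = (-0.6, -0.8)
(u₂, v₂) = (-0.6, -0.8) − 0.2·(-1.2, -3.2) = (-0.36, -0.16)
(u₃, v₃) = (-0.36, -0.16) − 0.2·(-0.72, -0.64) = (-0.216, -0.032)
v = -0.032

-0.032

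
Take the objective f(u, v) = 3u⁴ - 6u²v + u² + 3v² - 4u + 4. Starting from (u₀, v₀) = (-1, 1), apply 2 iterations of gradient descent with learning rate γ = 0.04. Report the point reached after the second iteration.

∇f = (12u³ - 12uv + 2u - 4, -6u² + 6v)
Step 1: at (-1, 1), ∇f = (-6, 0) → (-1, 1) − 0.04·(-6, 0) = (-0.76, 1)
Step 2: at (-0.76, 1), ∇f = (-1.667712, 2.5344) → (-0.76, 1) − 0.04·(-1.667712, 2.5344) = (-0.69329152, 0.898624)

(-0.69329152, 0.898624)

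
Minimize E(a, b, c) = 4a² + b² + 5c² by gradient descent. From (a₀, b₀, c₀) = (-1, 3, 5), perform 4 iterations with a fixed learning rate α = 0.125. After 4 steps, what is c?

0.01953125

∇E = (8a, 2b, 10c)
(a₁, b₁, c₁) = (-1, 3, 5) − 0.125·(-8, 6, 50) = (0, 2.25, -1.25)
(a₂, b₂, c₂) = (0, 2.25, -1.25) − 0.125·(0, 4.5, -12.5) = (0, 1.6875, 0.3125)
(a₃, b₃, c₃) = (0, 1.6875, 0.3125) − 0.125·(0, 3.375, 3.125) = (0, 1.265625, -0.078125)
(a₄, b₄, c₄) = (0, 1.265625, -0.078125) − 0.125·(0, 2.53125, -0.78125) = (0, 0.94921875, 0.01953125)
c = 0.01953125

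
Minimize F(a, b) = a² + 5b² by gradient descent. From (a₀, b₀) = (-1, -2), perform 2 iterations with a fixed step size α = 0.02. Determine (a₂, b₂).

(-0.9216, -1.28)

∇F = (2a, 10b)
(a₁, b₁) = (-1, -2) − 0.02·(-2, -20) = (-0.96, -1.6)
(a₂, b₂) = (-0.96, -1.6) − 0.02·(-1.92, -16) = (-0.9216, -1.28)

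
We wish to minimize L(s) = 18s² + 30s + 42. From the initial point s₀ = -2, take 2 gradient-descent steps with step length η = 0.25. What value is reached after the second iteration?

L′(s) = 36s + 30
Step 1: L′(-2) = -42; s₁ = -2 − 0.25·(-42) = 8.5
Step 2: L′(8.5) = 336; s₂ = 8.5 − 0.25·336 = -75.5

-75.5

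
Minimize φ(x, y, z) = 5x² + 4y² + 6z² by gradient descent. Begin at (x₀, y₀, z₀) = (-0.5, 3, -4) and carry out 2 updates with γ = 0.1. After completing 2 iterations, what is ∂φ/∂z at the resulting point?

-1.92

∇φ = (10x, 8y, 12z)
(x₁, y₁, z₁) = (-0.5, 3, -4) − 0.1·(-5, 24, -48) = (0, 0.6, 0.8)
(x₂, y₂, z₂) = (0, 0.6, 0.8) − 0.1·(0, 4.8, 9.6) = (0, 0.12, -0.16)
∂φ/∂z at (0, 0.12, -0.16) = -1.92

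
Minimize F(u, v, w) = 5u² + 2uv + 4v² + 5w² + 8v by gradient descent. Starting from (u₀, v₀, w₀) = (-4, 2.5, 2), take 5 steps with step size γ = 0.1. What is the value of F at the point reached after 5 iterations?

-4.20935872

∇F = (10u + 2v, 2u + 8v + 8, 10w)
Step 1: at (-4, 2.5, 2), ∇F = (-35, 20, 20) → (-4, 2.5, 2) − 0.1·(-35, 20, 20) = (-0.5, 0.5, 0)
Step 2: at (-0.5, 0.5, 0), ∇F = (-4, 11, 0) → (-0.5, 0.5, 0) − 0.1·(-4, 11, 0) = (-0.1, -0.6, 0)
Step 3: at (-0.1, -0.6, 0), ∇F = (-2.2, 3, 0) → (-0.1, -0.6, 0) − 0.1·(-2.2, 3, 0) = (0.12, -0.9, 0)
Step 4: at (0.12, -0.9, 0), ∇F = (-0.6, 1.04, 0) → (0.12, -0.9, 0) − 0.1·(-0.6, 1.04, 0) = (0.18, -1.004, 0)
Step 5: at (0.18, -1.004, 0), ∇F = (-0.208, 0.328, 0) → (0.18, -1.004, 0) − 0.1·(-0.208, 0.328, 0) = (0.2008, -1.0368, 0)
F(0.2008, -1.0368, 0) = -4.20935872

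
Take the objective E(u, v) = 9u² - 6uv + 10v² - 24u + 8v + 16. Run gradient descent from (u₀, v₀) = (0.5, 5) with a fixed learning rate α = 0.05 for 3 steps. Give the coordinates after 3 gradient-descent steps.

∇E = (18u - 6v - 24, -6u + 20v + 8)
Step 1: at (0.5, 5), ∇E = (-45, 105) → (0.5, 5) − 0.05·(-45, 105) = (2.75, -0.25)
Step 2: at (2.75, -0.25), ∇E = (27, -13.5) → (2.75, -0.25) − 0.05·(27, -13.5) = (1.4, 0.425)
Step 3: at (1.4, 0.425), ∇E = (-1.35, 8.1) → (1.4, 0.425) − 0.05·(-1.35, 8.1) = (1.4675, 0.02)

(1.4675, 0.02)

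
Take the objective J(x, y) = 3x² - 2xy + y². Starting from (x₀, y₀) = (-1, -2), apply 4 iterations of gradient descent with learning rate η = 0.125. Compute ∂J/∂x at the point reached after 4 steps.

-0.53125

∇J = (6x - 2y, -2x + 2y)
(x₁, y₁) = (-1, -2) − 0.125·(-2, -2) = (-0.75, -1.75)
(x₂, y₂) = (-0.75, -1.75) − 0.125·(-1, -2) = (-0.625, -1.5)
(x₃, y₃) = (-0.625, -1.5) − 0.125·(-0.75, -1.75) = (-0.53125, -1.28125)
(x₄, y₄) = (-0.53125, -1.28125) − 0.125·(-0.625, -1.5) = (-0.453125, -1.09375)
∂J/∂x at (-0.453125, -1.09375) = -0.53125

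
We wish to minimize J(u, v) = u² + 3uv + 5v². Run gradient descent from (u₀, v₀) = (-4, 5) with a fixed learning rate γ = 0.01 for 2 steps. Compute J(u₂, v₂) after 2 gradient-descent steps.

55.63557373

∇J = (2u + 3v, 3u + 10v)
Step 1: at (-4, 5), ∇J = (7, 38) → (-4, 5) − 0.01·(7, 38) = (-4.07, 4.62)
Step 2: at (-4.07, 4.62), ∇J = (5.72, 33.99) → (-4.07, 4.62) − 0.01·(5.72, 33.99) = (-4.1272, 4.2801)
J(-4.1272, 4.2801) = 55.63557373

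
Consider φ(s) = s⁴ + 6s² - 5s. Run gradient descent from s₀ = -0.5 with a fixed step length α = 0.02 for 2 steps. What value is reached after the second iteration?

φ′(s) = 4s³ + 12s - 5
s₁ = -0.5 − 0.02·(-11.5) = -0.27
s₂ = -0.27 − 0.02·(-8.318732) = -0.10362536

-0.10362536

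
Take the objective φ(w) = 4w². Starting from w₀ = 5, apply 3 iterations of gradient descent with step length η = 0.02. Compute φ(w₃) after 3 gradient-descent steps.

φ′(w) = 8w
w₁ = 5 − 0.02·40 = 4.2
w₂ = 4.2 − 0.02·33.6 = 3.528
w₃ = 3.528 − 0.02·28.224 = 2.96352
φ(2.96352) = 35.1298031616

35.1298031616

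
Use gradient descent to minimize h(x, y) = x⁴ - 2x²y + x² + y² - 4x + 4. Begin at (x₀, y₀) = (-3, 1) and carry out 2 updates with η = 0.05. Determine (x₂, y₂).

∇h = (4x³ - 4xy + 2x - 4, -2x² + 2y)
Step 1: at (-3, 1), ∇h = (-106, -16) → (-3, 1) − 0.05·(-106, -16) = (2.3, 1.8)
Step 2: at (2.3, 1.8), ∇h = (32.708, -6.98) → (2.3, 1.8) − 0.05·(32.708, -6.98) = (0.6646, 2.149)

(0.6646, 2.149)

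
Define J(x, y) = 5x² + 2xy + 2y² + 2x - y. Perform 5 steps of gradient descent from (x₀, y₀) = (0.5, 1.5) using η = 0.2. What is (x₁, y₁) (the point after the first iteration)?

∇J = (10x + 2y + 2, 2x + 4y - 1)
(x₁, y₁) = (0.5, 1.5) − 0.2·(10, 6) = (-1.5, 0.3)

(-1.5, 0.3)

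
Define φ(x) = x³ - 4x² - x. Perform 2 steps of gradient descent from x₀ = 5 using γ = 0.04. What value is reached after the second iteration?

3.254848

φ′(x) = 3x² - 8x - 1
Step 1: φ′(5) = 34; x₁ = 5 − 0.04·34 = 3.64
Step 2: φ′(3.64) = 9.6288; x₂ = 3.64 − 0.04·9.6288 = 3.254848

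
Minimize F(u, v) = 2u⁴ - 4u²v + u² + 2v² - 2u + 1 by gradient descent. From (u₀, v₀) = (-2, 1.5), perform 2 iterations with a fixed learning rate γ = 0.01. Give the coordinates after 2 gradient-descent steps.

∇F = (8u³ - 8uv + 2u - 2, -4u² + 4v)
(u₁, v₁) = (-2, 1.5) − 0.01·(-46, -10) = (-1.54, 1.6)
(u₂, v₂) = (-1.54, 1.6) − 0.01·(-14.586112, -3.0864) = (-1.39413888, 1.630864)

(-1.39413888, 1.630864)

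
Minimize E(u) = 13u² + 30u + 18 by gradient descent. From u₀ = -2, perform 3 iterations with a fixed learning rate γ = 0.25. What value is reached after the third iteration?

139.625

E′(u) = 26u + 30
u₁ = -2 − 0.25·(-22) = 3.5
u₂ = 3.5 − 0.25·121 = -26.75
u₃ = -26.75 − 0.25·(-665.5) = 139.625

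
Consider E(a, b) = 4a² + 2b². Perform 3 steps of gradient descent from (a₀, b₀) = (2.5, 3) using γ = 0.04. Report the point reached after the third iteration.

∇E = (8a, 4b)
Step 1: at (2.5, 3), ∇E = (20, 12) → (2.5, 3) − 0.04·(20, 12) = (1.7, 2.52)
Step 2: at (1.7, 2.52), ∇E = (13.6, 10.08) → (1.7, 2.52) − 0.04·(13.6, 10.08) = (1.156, 2.1168)
Step 3: at (1.156, 2.1168), ∇E = (9.248, 8.4672) → (1.156, 2.1168) − 0.04·(9.248, 8.4672) = (0.78608, 1.778112)

(0.78608, 1.778112)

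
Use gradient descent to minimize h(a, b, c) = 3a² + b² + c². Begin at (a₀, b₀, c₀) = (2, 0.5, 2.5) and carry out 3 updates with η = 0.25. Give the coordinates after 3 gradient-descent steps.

(-0.25, 0.0625, 0.3125)

∇h = (6a, 2b, 2c)
(a₁, b₁, c₁) = (2, 0.5, 2.5) − 0.25·(12, 1, 5) = (-1, 0.25, 1.25)
(a₂, b₂, c₂) = (-1, 0.25, 1.25) − 0.25·(-6, 0.5, 2.5) = (0.5, 0.125, 0.625)
(a₃, b₃, c₃) = (0.5, 0.125, 0.625) − 0.25·(3, 0.25, 1.25) = (-0.25, 0.0625, 0.3125)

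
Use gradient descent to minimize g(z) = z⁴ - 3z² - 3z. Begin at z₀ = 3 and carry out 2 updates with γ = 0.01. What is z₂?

1.90125612

g′(z) = 4z³ - 6z - 3
z₁ = 3 − 0.01·87 = 2.13
z₂ = 2.13 − 0.01·22.874388 = 1.90125612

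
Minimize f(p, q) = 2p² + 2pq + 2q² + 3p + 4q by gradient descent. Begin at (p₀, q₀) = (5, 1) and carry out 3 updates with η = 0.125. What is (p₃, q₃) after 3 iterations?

(0.4609375, -1.515625)

∇f = (4p + 2q + 3, 2p + 4q + 4)
(p₁, q₁) = (5, 1) − 0.125·(25, 18) = (1.875, -1.25)
(p₂, q₂) = (1.875, -1.25) − 0.125·(8, 2.75) = (0.875, -1.59375)
(p₃, q₃) = (0.875, -1.59375) − 0.125·(3.3125, -0.625) = (0.4609375, -1.515625)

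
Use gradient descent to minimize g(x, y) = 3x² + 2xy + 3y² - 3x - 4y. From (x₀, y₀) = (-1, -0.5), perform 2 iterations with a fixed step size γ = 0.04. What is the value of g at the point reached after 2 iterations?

∇g = (6x + 2y - 3, 2x + 6y - 4)
Step 1: at (-1, -0.5), ∇g = (-10, -9) → (-1, -0.5) − 0.04·(-10, -9) = (-0.6, -0.14)
Step 2: at (-0.6, -0.14), ∇g = (-6.88, -6.04) → (-0.6, -0.14) − 0.04·(-6.88, -6.04) = (-0.3248, 0.1016)
g(-0.3248, 0.1016) = 0.84945344

0.84945344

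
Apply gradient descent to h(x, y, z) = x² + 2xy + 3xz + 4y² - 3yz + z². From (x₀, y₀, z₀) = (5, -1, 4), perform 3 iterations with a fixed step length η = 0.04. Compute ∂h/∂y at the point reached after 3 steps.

-0.744576

∇h = (2x + 2y + 3z, 2x + 8y - 3z, 3x - 3y + 2z)
Step 1: at (5, -1, 4), ∇h = (20, -10, 26) → (5, -1, 4) − 0.04·(20, -10, 26) = (4.2, -0.6, 2.96)
Step 2: at (4.2, -0.6, 2.96), ∇h = (16.08, -5.28, 20.32) → (4.2, -0.6, 2.96) − 0.04·(16.08, -5.28, 20.32) = (3.5568, -0.3888, 2.1472)
Step 3: at (3.5568, -0.3888, 2.1472), ∇h = (12.7776, -2.4384, 16.1312) → (3.5568, -0.3888, 2.1472) − 0.04·(12.7776, -2.4384, 16.1312) = (3.045696, -0.291264, 1.501952)
∂h/∂y at (3.045696, -0.291264, 1.501952) = -0.744576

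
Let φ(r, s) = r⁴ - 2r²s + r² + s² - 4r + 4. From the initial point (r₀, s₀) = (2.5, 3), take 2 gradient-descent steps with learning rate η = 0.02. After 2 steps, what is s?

∇φ = (4r³ - 4rs + 2r - 4, -2r² + 2s)
(r₁, s₁) = (2.5, 3) − 0.02·(33.5, -6.5) = (1.83, 3.13)
(r₂, s₂) = (1.83, 3.13) − 0.02·(1.262348, -0.4378) = (1.80475304, 3.138756)
s = 3.138756

3.138756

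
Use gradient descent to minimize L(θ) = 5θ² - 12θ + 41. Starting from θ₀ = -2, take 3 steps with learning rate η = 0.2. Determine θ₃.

L′(θ) = 10θ - 12
θ₁ = -2 − 0.2·(-32) = 4.4
θ₂ = 4.4 − 0.2·32 = -2
θ₃ = -2 − 0.2·(-32) = 4.4

4.4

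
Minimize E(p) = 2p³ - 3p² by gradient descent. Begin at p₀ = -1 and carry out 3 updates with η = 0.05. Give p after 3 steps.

-6.1357312

E′(p) = 6p² - 6p
Step 1: E′(-1) = 12; p₁ = -1 − 0.05·12 = -1.6
Step 2: E′(-1.6) = 24.96; p₂ = -1.6 − 0.05·24.96 = -2.848
Step 3: E′(-2.848) = 65.754624; p₃ = -2.848 − 0.05·65.754624 = -6.1357312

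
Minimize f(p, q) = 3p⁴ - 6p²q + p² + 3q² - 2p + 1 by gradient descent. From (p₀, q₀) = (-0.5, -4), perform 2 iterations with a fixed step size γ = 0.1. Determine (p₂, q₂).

(-17.58245, 2.7335)

∇f = (12p³ - 12pq + 2p - 2, -6p² + 6q)
Step 1: at (-0.5, -4), ∇f = (-28.5, -25.5) → (-0.5, -4) − 0.1·(-28.5, -25.5) = (2.35, -1.45)
Step 2: at (2.35, -1.45), ∇f = (199.3245, -41.835) → (2.35, -1.45) − 0.1·(199.3245, -41.835) = (-17.58245, 2.7335)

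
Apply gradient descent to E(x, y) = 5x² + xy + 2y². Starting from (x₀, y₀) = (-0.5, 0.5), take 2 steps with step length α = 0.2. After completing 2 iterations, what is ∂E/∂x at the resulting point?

-4.44

∇E = (10x + y, x + 4y)
Step 1: at (-0.5, 0.5), ∇E = (-4.5, 1.5) → (-0.5, 0.5) − 0.2·(-4.5, 1.5) = (0.4, 0.2)
Step 2: at (0.4, 0.2), ∇E = (4.2, 1.2) → (0.4, 0.2) − 0.2·(4.2, 1.2) = (-0.44, -0.04)
∂E/∂x at (-0.44, -0.04) = -4.44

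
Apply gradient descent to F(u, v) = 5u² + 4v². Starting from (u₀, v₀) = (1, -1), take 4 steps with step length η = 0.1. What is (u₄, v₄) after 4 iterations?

(0, -0.0016)

∇F = (10u, 8v)
Step 1: at (1, -1), ∇F = (10, -8) → (1, -1) − 0.1·(10, -8) = (0, -0.2)
Step 2: at (0, -0.2), ∇F = (0, -1.6) → (0, -0.2) − 0.1·(0, -1.6) = (0, -0.04)
Step 3: at (0, -0.04), ∇F = (0, -0.32) → (0, -0.04) − 0.1·(0, -0.32) = (0, -0.008)
Step 4: at (0, -0.008), ∇F = (0, -0.064) → (0, -0.008) − 0.1·(0, -0.064) = (0, -0.0016)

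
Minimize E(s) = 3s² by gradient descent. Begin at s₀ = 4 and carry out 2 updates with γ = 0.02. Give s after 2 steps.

3.0976

E′(s) = 6s
Step 1: E′(4) = 24; s₁ = 4 − 0.02·24 = 3.52
Step 2: E′(3.52) = 21.12; s₂ = 3.52 − 0.02·21.12 = 3.0976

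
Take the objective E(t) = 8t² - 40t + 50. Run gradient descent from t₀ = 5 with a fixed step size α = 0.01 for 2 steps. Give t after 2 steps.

E′(t) = 16t - 40
Step 1: E′(5) = 40; t₁ = 5 − 0.01·40 = 4.6
Step 2: E′(4.6) = 33.6; t₂ = 4.6 − 0.01·33.6 = 4.264

4.264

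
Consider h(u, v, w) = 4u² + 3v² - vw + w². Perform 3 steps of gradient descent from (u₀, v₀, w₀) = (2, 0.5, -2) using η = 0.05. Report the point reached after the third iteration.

(0.432, -0.018875, -1.4221875)

∇h = (8u, 6v - w, -v + 2w)
(u₁, v₁, w₁) = (2, 0.5, -2) − 0.05·(16, 5, -4.5) = (1.2, 0.25, -1.775)
(u₂, v₂, w₂) = (1.2, 0.25, -1.775) − 0.05·(9.6, 3.275, -3.8) = (0.72, 0.08625, -1.585)
(u₃, v₃, w₃) = (0.72, 0.08625, -1.585) − 0.05·(5.76, 2.1025, -3.25625) = (0.432, -0.018875, -1.4221875)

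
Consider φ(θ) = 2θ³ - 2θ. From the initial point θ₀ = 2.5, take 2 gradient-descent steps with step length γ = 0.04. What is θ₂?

φ′(θ) = 6θ² - 2
θ₁ = 2.5 − 0.04·35.5 = 1.08
θ₂ = 1.08 − 0.04·4.9984 = 0.880064

0.880064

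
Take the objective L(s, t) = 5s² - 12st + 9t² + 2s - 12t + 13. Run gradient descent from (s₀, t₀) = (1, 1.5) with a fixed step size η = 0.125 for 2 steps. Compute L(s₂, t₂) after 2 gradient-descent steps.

21.2744140625

∇L = (10s - 12t + 2, -12s + 18t - 12)
(s₁, t₁) = (1, 1.5) − 0.125·(-6, 3) = (1.75, 1.125)
(s₂, t₂) = (1.75, 1.125) − 0.125·(6, -12.75) = (1, 2.71875)
L(1, 2.71875) = 21.2744140625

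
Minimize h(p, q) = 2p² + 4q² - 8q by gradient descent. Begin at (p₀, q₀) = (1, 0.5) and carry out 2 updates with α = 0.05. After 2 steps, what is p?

∇h = (4p, 8q - 8)
Step 1: at (1, 0.5), ∇h = (4, -4) → (1, 0.5) − 0.05·(4, -4) = (0.8, 0.7)
Step 2: at (0.8, 0.7), ∇h = (3.2, -2.4) → (0.8, 0.7) − 0.05·(3.2, -2.4) = (0.64, 0.82)
p = 0.64

0.64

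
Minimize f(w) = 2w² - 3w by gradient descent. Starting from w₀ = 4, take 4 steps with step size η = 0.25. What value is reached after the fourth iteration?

f′(w) = 4w - 3
Step 1: f′(4) = 13; w₁ = 4 − 0.25·13 = 0.75
Step 2: f′(0.75) = 0; w₂ = 0.75 − 0.25·0 = 0.75
Step 3: f′(0.75) = 0; w₃ = 0.75 − 0.25·0 = 0.75
Step 4: f′(0.75) = 0; w₄ = 0.75 − 0.25·0 = 0.75

0.75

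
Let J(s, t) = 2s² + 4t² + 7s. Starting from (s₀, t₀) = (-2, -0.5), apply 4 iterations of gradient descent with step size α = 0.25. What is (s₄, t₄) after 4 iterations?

(-1.75, -0.5)

∇J = (4s + 7, 8t)
(s₁, t₁) = (-2, -0.5) − 0.25·(-1, -4) = (-1.75, 0.5)
(s₂, t₂) = (-1.75, 0.5) − 0.25·(0, 4) = (-1.75, -0.5)
(s₃, t₃) = (-1.75, -0.5) − 0.25·(0, -4) = (-1.75, 0.5)
(s₄, t₄) = (-1.75, 0.5) − 0.25·(0, 4) = (-1.75, -0.5)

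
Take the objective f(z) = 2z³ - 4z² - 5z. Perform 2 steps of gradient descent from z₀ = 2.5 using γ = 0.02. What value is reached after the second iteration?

2.1025

f′(z) = 6z² - 8z - 5
Step 1: f′(2.5) = 12.5; z₁ = 2.5 − 0.02·12.5 = 2.25
Step 2: f′(2.25) = 7.375; z₂ = 2.25 − 0.02·7.375 = 2.1025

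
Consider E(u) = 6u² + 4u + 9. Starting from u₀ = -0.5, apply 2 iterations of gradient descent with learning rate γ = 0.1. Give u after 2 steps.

E′(u) = 12u + 4
Step 1: E′(-0.5) = -2; u₁ = -0.5 − 0.1·(-2) = -0.3
Step 2: E′(-0.3) = 0.4; u₂ = -0.3 − 0.1·0.4 = -0.34

-0.34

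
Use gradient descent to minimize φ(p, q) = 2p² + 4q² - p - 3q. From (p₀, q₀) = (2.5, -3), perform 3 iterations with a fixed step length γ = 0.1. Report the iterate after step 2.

∇φ = (4p - 1, 8q - 3)
Step 1: at (2.5, -3), ∇φ = (9, -27) → (2.5, -3) − 0.1·(9, -27) = (1.6, -0.3)
Step 2: at (1.6, -0.3), ∇φ = (5.4, -5.4) → (1.6, -0.3) − 0.1·(5.4, -5.4) = (1.06, 0.24)

(1.06, 0.24)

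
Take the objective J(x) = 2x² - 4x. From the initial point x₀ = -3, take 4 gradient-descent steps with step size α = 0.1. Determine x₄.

0.4816

J′(x) = 4x - 4
Step 1: J′(-3) = -16; x₁ = -3 − 0.1·(-16) = -1.4
Step 2: J′(-1.4) = -9.6; x₂ = -1.4 − 0.1·(-9.6) = -0.44
Step 3: J′(-0.44) = -5.76; x₃ = -0.44 − 0.1·(-5.76) = 0.136
Step 4: J′(0.136) = -3.456; x₄ = 0.136 − 0.1·(-3.456) = 0.4816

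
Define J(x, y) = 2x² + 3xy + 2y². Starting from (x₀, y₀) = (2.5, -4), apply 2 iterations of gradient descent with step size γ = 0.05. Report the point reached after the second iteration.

(2.61625, -3.25)

∇J = (4x + 3y, 3x + 4y)
Step 1: at (2.5, -4), ∇J = (-2, -8.5) → (2.5, -4) − 0.05·(-2, -8.5) = (2.6, -3.575)
Step 2: at (2.6, -3.575), ∇J = (-0.325, -6.5) → (2.6, -3.575) − 0.05·(-0.325, -6.5) = (2.61625, -3.25)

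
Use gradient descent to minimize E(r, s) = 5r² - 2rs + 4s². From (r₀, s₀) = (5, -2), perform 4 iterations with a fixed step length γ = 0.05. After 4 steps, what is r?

∇E = (10r - 2s, -2r + 8s)
Step 1: at (5, -2), ∇E = (54, -26) → (5, -2) − 0.05·(54, -26) = (2.3, -0.7)
Step 2: at (2.3, -0.7), ∇E = (24.4, -10.2) → (2.3, -0.7) − 0.05·(24.4, -10.2) = (1.08, -0.19)
Step 3: at (1.08, -0.19), ∇E = (11.18, -3.68) → (1.08, -0.19) − 0.05·(11.18, -3.68) = (0.521, -0.006)
Step 4: at (0.521, -0.006), ∇E = (5.222, -1.09) → (0.521, -0.006) − 0.05·(5.222, -1.09) = (0.2599, 0.0485)
r = 0.2599

0.2599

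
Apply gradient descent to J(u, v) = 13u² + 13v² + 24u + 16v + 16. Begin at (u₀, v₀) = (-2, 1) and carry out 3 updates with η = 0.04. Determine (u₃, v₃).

∇J = (26u + 24, 26v + 16)
(u₁, v₁) = (-2, 1) − 0.04·(-28, 42) = (-0.88, -0.68)
(u₂, v₂) = (-0.88, -0.68) − 0.04·(1.12, -1.68) = (-0.9248, -0.6128)
(u₃, v₃) = (-0.9248, -0.6128) − 0.04·(-0.0448, 0.0672) = (-0.923008, -0.615488)

(-0.923008, -0.615488)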